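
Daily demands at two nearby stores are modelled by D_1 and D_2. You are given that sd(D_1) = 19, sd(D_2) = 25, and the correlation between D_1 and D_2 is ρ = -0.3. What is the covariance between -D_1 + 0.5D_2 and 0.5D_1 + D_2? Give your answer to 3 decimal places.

238.875

V(D_1) = (19)² = 361;  V(D_2) = (25)² = 625
Cov(D_1,D_2) = ρ·sd(D_1)·sd(D_2) = -0.3·19·25 = -142.5
Cov(-D_1 + 0.5D_2, 0.5D_1 + D_2) = (-1)(0.5)V(D_1) + (0.5)(1)V(D_2) + [(-1)(1) + (0.5)(0.5)]Cov(D_1,D_2)
= -0.5·361 + 0.5·625 + -0.75·-142.5 = 238.875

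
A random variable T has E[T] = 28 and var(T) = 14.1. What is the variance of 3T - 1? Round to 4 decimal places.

var(3T - 1) = (3)²·var(T) = 9·14.1 = 126.9

126.9000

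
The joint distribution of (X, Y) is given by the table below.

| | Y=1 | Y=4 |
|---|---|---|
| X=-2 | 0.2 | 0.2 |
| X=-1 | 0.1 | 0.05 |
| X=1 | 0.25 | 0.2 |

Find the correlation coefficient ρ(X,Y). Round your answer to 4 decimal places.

-0.0360

E[X] = -0.5,  E[Y] = 2.35
E[XY] = -1.25
Cov(X,Y) = E[XY] − E[X]E[Y] = -1.25 − (-0.5)(2.35) = -0.075
Var(X) = 1.95,  Var(Y) = 2.2275
ρ = -0.075 / √(1.95·2.2275) ≈ -0.0360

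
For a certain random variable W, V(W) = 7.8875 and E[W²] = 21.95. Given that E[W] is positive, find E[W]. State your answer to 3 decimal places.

(E[W])² = E[W²] − V(W) = 21.95 − 7.8875 = 14.0625
E[W] = √14.0625 = 3.75

3.750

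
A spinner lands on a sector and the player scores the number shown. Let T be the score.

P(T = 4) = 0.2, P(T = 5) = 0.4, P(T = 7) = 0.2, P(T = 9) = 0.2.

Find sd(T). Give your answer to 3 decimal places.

E[T] = (4)(0.2) + (5)(0.4) + (7)(0.2) + (9)(0.2) = 6
E[T²] = (4)²(0.2) + (5)²(0.4) + (7)²(0.2) + (9)²(0.2) = 39.2
var(T) = E[T²] − (E[T])² = 39.2 − (6)² = 3.2
sd(T) = √3.2 ≈ 1.789

1.789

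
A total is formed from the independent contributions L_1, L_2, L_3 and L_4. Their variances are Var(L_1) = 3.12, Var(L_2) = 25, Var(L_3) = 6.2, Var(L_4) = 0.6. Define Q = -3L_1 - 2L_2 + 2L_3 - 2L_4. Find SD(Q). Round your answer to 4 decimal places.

12.4611

By independence, Var(Q) = (-3)²Var(L_1) + (-2)²Var(L_2) + (2)²Var(L_3) + (-2)²Var(L_4)
= (-3)²·3.12 + (-2)²·25 + (2)²·6.2 + (-2)²·0.6 = 155.28
SD(Q) = √155.28 ≈ 12.4611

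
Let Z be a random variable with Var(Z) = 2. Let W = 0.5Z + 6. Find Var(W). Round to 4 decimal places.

0.5000

Var(0.5Z + 6) = (0.5)²·Var(Z) = 0.25·2 = 0.5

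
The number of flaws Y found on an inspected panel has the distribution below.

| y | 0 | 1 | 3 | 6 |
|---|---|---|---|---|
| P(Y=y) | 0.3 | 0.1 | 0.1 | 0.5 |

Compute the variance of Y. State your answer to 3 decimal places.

7.440

E[Y] = (0)(0.3) + (1)(0.1) + (3)(0.1) + (6)(0.5) = 3.4
E[Y²] = (0)²(0.3) + (1)²(0.1) + (3)²(0.1) + (6)²(0.5) = 19
Var(Y) = E[Y²] − (E[Y])² = 19 − (3.4)² = 7.44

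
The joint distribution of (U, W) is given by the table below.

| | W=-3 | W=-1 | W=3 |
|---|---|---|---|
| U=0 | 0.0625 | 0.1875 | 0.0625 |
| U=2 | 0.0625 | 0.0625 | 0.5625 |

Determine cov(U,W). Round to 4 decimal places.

1.1563

E[U] = 1.375,  E[W] = 1.25
E[UW] = 2.875
cov(U,W) = E[UW] − E[U]E[W] = 2.875 − (1.375)(1.25) = 1.15625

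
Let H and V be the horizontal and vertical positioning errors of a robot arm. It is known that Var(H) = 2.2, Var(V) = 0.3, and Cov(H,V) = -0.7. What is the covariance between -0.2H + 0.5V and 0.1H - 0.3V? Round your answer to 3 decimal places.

-0.166

Cov(-0.2H + 0.5V, 0.1H - 0.3V) = (-0.2)(0.1)Var(H) + (0.5)(-0.3)Var(V) + [(-0.2)(-0.3) + (0.5)(0.1)]Cov(H,V)
= -0.02·2.2 + -0.15·0.3 + 0.11·-0.7 = -0.166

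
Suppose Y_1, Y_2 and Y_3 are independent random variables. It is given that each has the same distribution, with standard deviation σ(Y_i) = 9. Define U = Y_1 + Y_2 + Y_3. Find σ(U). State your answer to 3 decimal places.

15.588

Var(Y_i) = (9)² = 81
By independence, Var(U) = (1)²Var(Y_1) + (1)²Var(Y_2) + (1)²Var(Y_3)
= (1)²·81 + (1)²·81 + (1)²·81 = 243
σ(U) = √243 ≈ 15.588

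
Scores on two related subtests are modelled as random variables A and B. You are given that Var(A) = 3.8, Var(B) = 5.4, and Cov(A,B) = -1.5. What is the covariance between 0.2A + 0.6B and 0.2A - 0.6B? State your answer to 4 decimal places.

Cov(0.2A + 0.6B, 0.2A - 0.6B) = (0.2)(0.2)Var(A) + (0.6)(-0.6)Var(B) + [(0.2)(-0.6) + (0.6)(0.2)]Cov(A,B)
= 0.04·3.8 + -0.36·5.4 + 0·-1.5 = -1.792

-1.7920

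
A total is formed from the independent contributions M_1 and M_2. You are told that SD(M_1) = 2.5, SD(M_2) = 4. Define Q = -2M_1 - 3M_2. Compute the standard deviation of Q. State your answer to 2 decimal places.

13.00

Var(M_1) = 6.25, Var(M_2) = 16
By independence, Var(Q) = (-2)²Var(M_1) + (-3)²Var(M_2)
= (-2)²·6.25 + (-3)²·16 = 169
SD(Q) = √169 ≈ 13.00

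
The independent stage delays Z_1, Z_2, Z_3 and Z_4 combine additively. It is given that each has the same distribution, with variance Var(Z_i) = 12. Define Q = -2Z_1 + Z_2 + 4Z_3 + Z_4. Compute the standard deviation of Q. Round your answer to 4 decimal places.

16.2481

By independence, Var(Q) = (-2)²Var(Z_1) + (1)²Var(Z_2) + (4)²Var(Z_3) + (1)²Var(Z_4)
= (-2)²·12 + (1)²·12 + (4)²·12 + (1)²·12 = 264
σ(Q) = √264 ≈ 16.2481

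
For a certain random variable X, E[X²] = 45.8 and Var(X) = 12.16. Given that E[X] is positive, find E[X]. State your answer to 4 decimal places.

5.8000

(E[X])² = E[X²] − Var(X) = 45.8 − 12.16 = 33.64
E[X] = √33.64 = 5.8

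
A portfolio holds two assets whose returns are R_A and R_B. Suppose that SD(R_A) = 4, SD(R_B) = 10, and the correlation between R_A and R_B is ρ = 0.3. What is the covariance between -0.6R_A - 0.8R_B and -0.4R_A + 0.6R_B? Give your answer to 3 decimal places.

V(R_A) = (4)² = 16;  V(R_B) = (10)² = 100
Cov(R_A,R_B) = ρ·SD(R_A)·SD(R_B) = 0.3·4·10 = 12
Cov(-0.6R_A - 0.8R_B, -0.4R_A + 0.6R_B) = (-0.6)(-0.4)V(R_A) + (-0.8)(0.6)V(R_B) + [(-0.6)(0.6) + (-0.8)(-0.4)]Cov(R_A,R_B)
= 0.24·16 + -0.48·100 + -0.04·12 = -44.64

-44.640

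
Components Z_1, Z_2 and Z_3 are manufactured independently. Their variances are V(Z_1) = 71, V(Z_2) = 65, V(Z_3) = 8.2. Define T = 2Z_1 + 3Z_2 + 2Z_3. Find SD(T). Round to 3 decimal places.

By independence, V(T) = (2)²V(Z_1) + (3)²V(Z_2) + (2)²V(Z_3)
= (2)²·71 + (3)²·65 + (2)²·8.2 = 901.8
SD(T) = √901.8 ≈ 30.030

30.030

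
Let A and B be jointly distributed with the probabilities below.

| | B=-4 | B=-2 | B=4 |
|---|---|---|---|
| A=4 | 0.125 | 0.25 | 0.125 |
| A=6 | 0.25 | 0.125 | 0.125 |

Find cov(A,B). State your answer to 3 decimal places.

E[A] = 5,  E[B] = -1.25
E[AB] = -6.5
cov(A,B) = E[AB] − E[A]E[B] = -6.5 − (5)(-1.25) = -0.25

-0.250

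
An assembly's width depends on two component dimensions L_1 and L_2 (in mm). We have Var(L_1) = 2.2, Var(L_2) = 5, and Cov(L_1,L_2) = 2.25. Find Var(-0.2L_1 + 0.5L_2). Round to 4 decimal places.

0.8880

Var(-0.2L_1 + 0.5L_2) = (-0.2)²·Var(L_1) + (0.5)²·Var(L_2) + 2·(-0.2)·(0.5)·Cov(L_1,L_2)
= 0.04·2.2 + 0.25·5 + -0.2·2.25 = 0.888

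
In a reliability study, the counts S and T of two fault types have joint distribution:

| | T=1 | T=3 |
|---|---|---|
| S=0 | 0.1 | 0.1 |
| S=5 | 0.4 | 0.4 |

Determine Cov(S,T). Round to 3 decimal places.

E[S] = 4,  E[T] = 2
E[ST] = 8
Cov(S,T) = E[ST] − E[S]E[T] = 8 − (4)(2) = 0

0.000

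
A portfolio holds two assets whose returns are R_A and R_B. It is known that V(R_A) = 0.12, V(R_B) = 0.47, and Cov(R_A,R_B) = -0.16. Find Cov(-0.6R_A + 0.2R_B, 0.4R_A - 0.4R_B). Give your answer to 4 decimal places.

-0.1176

Cov(-0.6R_A + 0.2R_B, 0.4R_A - 0.4R_B) = (-0.6)(0.4)V(R_A) + (0.2)(-0.4)V(R_B) + [(-0.6)(-0.4) + (0.2)(0.4)]Cov(R_A,R_B)
= -0.24·0.12 + -0.08·0.47 + 0.32·-0.16 = -0.1176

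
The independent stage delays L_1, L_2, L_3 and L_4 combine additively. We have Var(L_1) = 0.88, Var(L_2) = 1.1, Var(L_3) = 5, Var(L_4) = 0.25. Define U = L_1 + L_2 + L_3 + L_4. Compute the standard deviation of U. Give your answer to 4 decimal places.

2.6889

By independence, Var(U) = (1)²Var(L_1) + (1)²Var(L_2) + (1)²Var(L_3) + (1)²Var(L_4)
= (1)²·0.88 + (1)²·1.1 + (1)²·5 + (1)²·0.25 = 7.23
SD(U) = √7.23 ≈ 2.6889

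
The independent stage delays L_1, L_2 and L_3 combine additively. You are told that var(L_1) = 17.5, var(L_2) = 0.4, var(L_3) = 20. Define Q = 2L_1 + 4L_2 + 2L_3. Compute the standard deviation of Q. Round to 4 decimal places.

By independence, var(Q) = (2)²var(L_1) + (4)²var(L_2) + (2)²var(L_3)
= (2)²·17.5 + (4)²·0.4 + (2)²·20 = 156.4
σ(Q) = √156.4 ≈ 12.5060

12.5060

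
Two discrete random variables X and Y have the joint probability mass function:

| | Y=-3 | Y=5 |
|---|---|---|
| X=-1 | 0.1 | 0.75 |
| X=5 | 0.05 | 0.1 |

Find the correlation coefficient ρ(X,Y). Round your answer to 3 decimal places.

E[X] = -0.1,  E[Y] = 3.8
E[XY] = -1.7
cov(X,Y) = E[XY] − E[X]E[Y] = -1.7 − (-0.1)(3.8) = -1.32
V(X) = 4.59,  V(Y) = 8.16
ρ = -1.32 / √(4.59·8.16) ≈ -0.216

-0.216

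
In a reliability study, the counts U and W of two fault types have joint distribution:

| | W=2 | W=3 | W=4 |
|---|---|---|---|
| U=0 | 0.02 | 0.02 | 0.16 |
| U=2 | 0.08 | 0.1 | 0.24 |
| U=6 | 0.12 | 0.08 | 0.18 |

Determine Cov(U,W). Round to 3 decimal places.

E[U] = 3.12,  E[W] = 3.36
E[UW] = 10.04
Cov(U,W) = E[UW] − E[U]E[W] = 10.04 − (3.12)(3.36) = -0.4432

-0.443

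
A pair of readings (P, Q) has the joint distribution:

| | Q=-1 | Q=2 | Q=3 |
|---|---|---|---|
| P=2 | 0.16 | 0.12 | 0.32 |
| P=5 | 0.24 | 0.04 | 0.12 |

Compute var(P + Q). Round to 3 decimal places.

3.846

E[P] = 3.2,  E[Q] = 1.24,  E[PQ] = 3.08
var(P) = 12.4 − (3.2)² = 2.16;  var(Q) = 5 − (1.24)² = 3.4624
cov(P,Q) = 3.08 − (3.2)(1.24) = -0.888
var(P + Q) = (1)²·2.16 + (1)²·3.4624 + 2·(1)·(1)·-0.888 = 3.8464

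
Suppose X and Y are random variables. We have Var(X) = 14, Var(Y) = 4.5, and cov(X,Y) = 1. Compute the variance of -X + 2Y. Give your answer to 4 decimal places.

28.0000

Var(-X + 2Y) = (-1)²·Var(X) + (2)²·Var(Y) + 2·(-1)·(2)·cov(X,Y)
= 1·14 + 4·4.5 + -4·1 = 28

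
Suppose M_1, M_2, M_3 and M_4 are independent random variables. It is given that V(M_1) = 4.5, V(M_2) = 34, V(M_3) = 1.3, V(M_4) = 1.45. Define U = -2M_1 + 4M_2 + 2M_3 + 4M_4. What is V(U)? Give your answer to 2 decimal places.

By independence, V(U) = (-2)²V(M_1) + (4)²V(M_2) + (2)²V(M_3) + (4)²V(M_4)
= (-2)²·4.5 + (4)²·34 + (2)²·1.3 + (4)²·1.45 = 590.4

590.40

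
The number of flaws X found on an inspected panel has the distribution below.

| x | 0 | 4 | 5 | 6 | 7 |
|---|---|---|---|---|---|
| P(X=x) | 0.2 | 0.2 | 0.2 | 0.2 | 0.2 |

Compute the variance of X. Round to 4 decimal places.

5.8400

E[X] = (0)(0.2) + (4)(0.2) + (5)(0.2) + (6)(0.2) + (7)(0.2) = 4.4
E[X²] = (0)²(0.2) + (4)²(0.2) + (5)²(0.2) + (6)²(0.2) + (7)²(0.2) = 25.2
Var(X) = E[X²] − (E[X])² = 25.2 − (4.4)² = 5.84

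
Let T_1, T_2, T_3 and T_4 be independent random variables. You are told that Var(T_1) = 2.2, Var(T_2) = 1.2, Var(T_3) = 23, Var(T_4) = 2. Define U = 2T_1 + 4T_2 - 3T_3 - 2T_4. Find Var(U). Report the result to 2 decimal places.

By independence, Var(U) = (2)²Var(T_1) + (4)²Var(T_2) + (-3)²Var(T_3) + (-2)²Var(T_4)
= (2)²·2.2 + (4)²·1.2 + (-3)²·23 + (-2)²·2 = 243

243.00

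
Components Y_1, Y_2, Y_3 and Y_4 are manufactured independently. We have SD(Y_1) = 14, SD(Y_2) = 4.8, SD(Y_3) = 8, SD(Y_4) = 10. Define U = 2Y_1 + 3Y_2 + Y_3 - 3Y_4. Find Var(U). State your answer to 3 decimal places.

1955.360

Var(Y_1) = 196, Var(Y_2) = 23.04, Var(Y_3) = 64, Var(Y_4) = 100
By independence, Var(U) = (2)²Var(Y_1) + (3)²Var(Y_2) + (1)²Var(Y_3) + (-3)²Var(Y_4)
= (2)²·196 + (3)²·23.04 + (1)²·64 + (-3)²·100 = 1955.36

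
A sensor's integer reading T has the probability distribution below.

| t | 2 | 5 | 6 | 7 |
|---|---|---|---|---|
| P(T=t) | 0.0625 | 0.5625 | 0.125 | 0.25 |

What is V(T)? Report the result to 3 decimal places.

E[T] = (2)(0.0625) + (5)(0.5625) + (6)(0.125) + (7)(0.25) = 5.4375
E[T²] = (2)²(0.0625) + (5)²(0.5625) + (6)²(0.125) + (7)²(0.25) = 31.0625
V(T) = E[T²] − (E[T])² = 31.0625 − (5.4375)² = 1.49609375

1.496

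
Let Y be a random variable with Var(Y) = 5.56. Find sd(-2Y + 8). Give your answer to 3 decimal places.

4.716

Var(-2Y + 8) = (-2)²·5.56 = 22.24
sd(-2Y + 8) = √22.24 ≈ 4.716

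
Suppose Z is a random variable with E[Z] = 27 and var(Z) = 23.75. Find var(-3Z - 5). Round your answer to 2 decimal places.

var(-3Z - 5) = (-3)²·var(Z) = 9·23.75 = 213.75

213.75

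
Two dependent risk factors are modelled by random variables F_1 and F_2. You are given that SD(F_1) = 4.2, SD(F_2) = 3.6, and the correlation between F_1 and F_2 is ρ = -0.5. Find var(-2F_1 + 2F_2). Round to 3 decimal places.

var(F_1) = (4.2)² = 17.64;  var(F_2) = (3.6)² = 12.96
Cov(F_1,F_2) = ρ·SD(F_1)·SD(F_2) = -0.5·4.2·3.6 = -7.56
var(-2F_1 + 2F_2) = (-2)²·var(F_1) + (2)²·var(F_2) + 2·(-2)·(2)·Cov(F_1,F_2)
= 4·17.64 + 4·12.96 + -8·-7.56 = 182.88

182.880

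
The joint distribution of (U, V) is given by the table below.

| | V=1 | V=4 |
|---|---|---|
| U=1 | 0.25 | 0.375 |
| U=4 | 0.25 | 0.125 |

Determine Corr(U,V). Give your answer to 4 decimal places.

E[U] = 2.125,  E[V] = 2.5
E[UV] = 4.75
cov(U,V) = E[UV] − E[U]E[V] = 4.75 − (2.125)(2.5) = -0.5625
Var(U) = 2.109375,  Var(V) = 2.25
ρ = -0.5625 / √(2.109375·2.25) ≈ -0.2582

-0.2582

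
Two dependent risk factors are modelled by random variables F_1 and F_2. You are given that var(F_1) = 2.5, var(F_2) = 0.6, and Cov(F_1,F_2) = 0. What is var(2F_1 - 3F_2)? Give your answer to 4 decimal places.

15.4000

var(2F_1 - 3F_2) = (2)²·var(F_1) + (-3)²·var(F_2) + 2·(2)·(-3)·Cov(F_1,F_2)
= 4·2.5 + 9·0.6 + -12·0 = 15.4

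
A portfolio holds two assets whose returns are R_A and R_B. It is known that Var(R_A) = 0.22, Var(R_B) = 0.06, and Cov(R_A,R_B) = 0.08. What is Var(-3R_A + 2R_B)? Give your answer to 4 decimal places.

Var(-3R_A + 2R_B) = (-3)²·Var(R_A) + (2)²·Var(R_B) + 2·(-3)·(2)·Cov(R_A,R_B)
= 9·0.22 + 4·0.06 + -12·0.08 = 1.26

1.2600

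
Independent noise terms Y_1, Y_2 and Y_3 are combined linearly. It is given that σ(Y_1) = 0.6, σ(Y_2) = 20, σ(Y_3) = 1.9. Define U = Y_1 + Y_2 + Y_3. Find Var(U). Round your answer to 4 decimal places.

Var(Y_1) = 0.36, Var(Y_2) = 400, Var(Y_3) = 3.61
By independence, Var(U) = (1)²Var(Y_1) + (1)²Var(Y_2) + (1)²Var(Y_3)
= (1)²·0.36 + (1)²·400 + (1)²·3.61 = 403.97

403.9700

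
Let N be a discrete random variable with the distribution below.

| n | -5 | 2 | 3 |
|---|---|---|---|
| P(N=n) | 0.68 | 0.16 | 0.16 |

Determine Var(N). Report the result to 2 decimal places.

E[N] = (-5)(0.68) + (2)(0.16) + (3)(0.16) = -2.6
E[N²] = (-5)²(0.68) + (2)²(0.16) + (3)²(0.16) = 19.08
Var(N) = E[N²] − (E[N])² = 19.08 − (-2.6)² = 12.32

12.32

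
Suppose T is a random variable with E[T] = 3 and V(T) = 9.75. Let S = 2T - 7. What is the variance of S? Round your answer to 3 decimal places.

39.000

V(2T - 7) = (2)²·V(T) = 4·9.75 = 39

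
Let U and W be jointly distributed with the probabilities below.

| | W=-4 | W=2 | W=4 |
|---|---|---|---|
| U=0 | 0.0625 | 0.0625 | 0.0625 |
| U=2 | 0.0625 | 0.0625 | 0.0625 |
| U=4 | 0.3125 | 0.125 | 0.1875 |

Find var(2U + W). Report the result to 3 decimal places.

19.938

E[U] = 2.875,  E[W] = 0,  E[UW] = -0.75
var(U) = 10.75 − (2.875)² = 2.484375;  var(W) = 13 − (0)² = 13
Cov(U,W) = -0.75 − (2.875)(0) = -0.75
var(2U + W) = (2)²·2.484375 + (1)²·13 + 2·(2)·(1)·-0.75 = 19.9375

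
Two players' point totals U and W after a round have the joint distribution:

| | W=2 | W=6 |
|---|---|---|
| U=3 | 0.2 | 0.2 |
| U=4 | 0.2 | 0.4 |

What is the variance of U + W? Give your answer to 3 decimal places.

E[U] = 3.6,  E[W] = 4.4,  E[UW] = 16
var(U) = 13.2 − (3.6)² = 0.24;  var(W) = 23.2 − (4.4)² = 3.84
Cov(U,W) = 16 − (3.6)(4.4) = 0.16
var(U + W) = (1)²·0.24 + (1)²·3.84 + 2·(1)·(1)·0.16 = 4.4

4.400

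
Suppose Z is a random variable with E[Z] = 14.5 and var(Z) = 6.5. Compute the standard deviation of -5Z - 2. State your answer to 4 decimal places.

12.7475

var(-5Z - 2) = (-5)²·6.5 = 162.5
sd(-5Z - 2) = √162.5 ≈ 12.7475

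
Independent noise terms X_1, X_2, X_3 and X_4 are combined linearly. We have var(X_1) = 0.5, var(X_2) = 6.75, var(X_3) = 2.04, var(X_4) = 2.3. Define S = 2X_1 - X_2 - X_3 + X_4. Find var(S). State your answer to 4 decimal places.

By independence, var(S) = (2)²var(X_1) + (-1)²var(X_2) + (-1)²var(X_3) + (1)²var(X_4)
= (2)²·0.5 + (-1)²·6.75 + (-1)²·2.04 + (1)²·2.3 = 13.09

13.0900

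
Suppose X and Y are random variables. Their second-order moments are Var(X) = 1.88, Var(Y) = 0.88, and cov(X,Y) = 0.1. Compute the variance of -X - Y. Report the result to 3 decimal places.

Var(-X - Y) = (-1)²·Var(X) + (-1)²·Var(Y) + 2·(-1)·(-1)·cov(X,Y)
= 1·1.88 + 1·0.88 + 2·0.1 = 2.96

2.960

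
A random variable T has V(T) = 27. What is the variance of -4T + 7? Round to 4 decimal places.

V(-4T + 7) = (-4)²·V(T) = 16·27 = 432

432.0000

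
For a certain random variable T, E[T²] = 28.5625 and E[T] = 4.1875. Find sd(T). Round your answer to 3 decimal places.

var(T) = 28.5625 − (4.1875)² = 11.02734375
sd(T) = √11.02734375 ≈ 3.321

3.321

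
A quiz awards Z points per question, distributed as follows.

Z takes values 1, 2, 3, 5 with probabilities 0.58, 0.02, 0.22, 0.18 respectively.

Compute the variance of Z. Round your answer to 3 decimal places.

2.388

E[Z] = (1)(0.58) + (2)(0.02) + (3)(0.22) + (5)(0.18) = 2.18
E[Z²] = (1)²(0.58) + (2)²(0.02) + (3)²(0.22) + (5)²(0.18) = 7.14
var(Z) = E[Z²] − (E[Z])² = 7.14 − (2.18)² = 2.3876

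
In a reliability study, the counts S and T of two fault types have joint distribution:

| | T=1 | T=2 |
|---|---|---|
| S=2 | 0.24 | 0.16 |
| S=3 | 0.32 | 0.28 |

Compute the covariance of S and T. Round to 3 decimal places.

E[S] = 2.6,  E[T] = 1.44
E[ST] = 3.76
cov(S,T) = E[ST] − E[S]E[T] = 3.76 − (2.6)(1.44) = 0.016

0.016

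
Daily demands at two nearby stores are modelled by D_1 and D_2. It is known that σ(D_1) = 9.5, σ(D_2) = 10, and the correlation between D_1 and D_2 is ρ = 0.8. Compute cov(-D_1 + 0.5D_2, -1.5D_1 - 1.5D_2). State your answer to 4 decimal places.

Var(D_1) = (9.5)² = 90.25;  Var(D_2) = (10)² = 100
cov(D_1,D_2) = ρ·σ(D_1)·σ(D_2) = 0.8·9.5·10 = 76
cov(-D_1 + 0.5D_2, -1.5D_1 - 1.5D_2) = (-1)(-1.5)Var(D_1) + (0.5)(-1.5)Var(D_2) + [(-1)(-1.5) + (0.5)(-1.5)]cov(D_1,D_2)
= 1.5·90.25 + -0.75·100 + 0.75·76 = 117.375

117.3750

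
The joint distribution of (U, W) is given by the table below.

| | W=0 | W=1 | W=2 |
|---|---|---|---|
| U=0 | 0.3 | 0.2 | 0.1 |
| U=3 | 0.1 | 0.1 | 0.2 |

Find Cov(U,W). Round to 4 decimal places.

E[U] = 1.2,  E[W] = 0.9
E[UW] = 1.5
Cov(U,W) = E[UW] − E[U]E[W] = 1.5 − (1.2)(0.9) = 0.42

0.4200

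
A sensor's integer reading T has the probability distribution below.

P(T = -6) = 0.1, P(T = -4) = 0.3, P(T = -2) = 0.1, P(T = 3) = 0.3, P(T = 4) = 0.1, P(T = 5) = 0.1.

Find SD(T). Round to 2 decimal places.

3.94

E[T] = (-6)(0.1) + (-4)(0.3) + (-2)(0.1) + (3)(0.3) + (4)(0.1) + (5)(0.1) = -0.2
E[T²] = (-6)²(0.1) + (-4)²(0.3) + (-2)²(0.1) + (3)²(0.3) + (4)²(0.1) + (5)²(0.1) = 15.6
Var(T) = E[T²] − (E[T])² = 15.6 − (-0.2)² = 15.56
SD(T) = √15.56 ≈ 3.94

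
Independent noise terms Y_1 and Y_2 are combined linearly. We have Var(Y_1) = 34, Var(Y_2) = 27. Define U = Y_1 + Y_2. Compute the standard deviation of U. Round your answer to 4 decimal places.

By independence, Var(U) = (1)²Var(Y_1) + (1)²Var(Y_2)
= (1)²·34 + (1)²·27 = 61
SD(U) = √61 ≈ 7.8102

7.8102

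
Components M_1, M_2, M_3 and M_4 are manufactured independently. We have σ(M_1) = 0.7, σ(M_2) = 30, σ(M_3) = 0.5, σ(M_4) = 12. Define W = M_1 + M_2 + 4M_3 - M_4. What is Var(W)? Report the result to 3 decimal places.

1048.490

Var(M_1) = 0.49, Var(M_2) = 900, Var(M_3) = 0.25, Var(M_4) = 144
By independence, Var(W) = (1)²Var(M_1) + (1)²Var(M_2) + (4)²Var(M_3) + (-1)²Var(M_4)
= (1)²·0.49 + (1)²·900 + (4)²·0.25 + (-1)²·144 = 1048.49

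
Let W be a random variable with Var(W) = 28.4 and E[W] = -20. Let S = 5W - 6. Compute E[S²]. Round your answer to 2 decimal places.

E[5W - 6] = 5·-20 − 6 = -106
Var(5W - 6) = (5)²·28.4 = 710
E[S²] = Var(S) + (E[S])² = 710 + (-106)² = 11946

11946.00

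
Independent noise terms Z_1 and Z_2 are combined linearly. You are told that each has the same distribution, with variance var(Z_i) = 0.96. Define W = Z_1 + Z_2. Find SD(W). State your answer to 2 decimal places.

1.39

By independence, var(W) = (1)²var(Z_1) + (1)²var(Z_2)
= (1)²·0.96 + (1)²·0.96 = 1.92
SD(W) = √1.92 ≈ 1.39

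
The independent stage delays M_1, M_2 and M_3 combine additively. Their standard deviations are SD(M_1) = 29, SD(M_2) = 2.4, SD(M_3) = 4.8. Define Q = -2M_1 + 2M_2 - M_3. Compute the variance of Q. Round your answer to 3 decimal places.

3410.080

Var(M_1) = 841, Var(M_2) = 5.76, Var(M_3) = 23.04
By independence, Var(Q) = (-2)²Var(M_1) + (2)²Var(M_2) + (-1)²Var(M_3)
= (-2)²·841 + (2)²·5.76 + (-1)²·23.04 = 3410.08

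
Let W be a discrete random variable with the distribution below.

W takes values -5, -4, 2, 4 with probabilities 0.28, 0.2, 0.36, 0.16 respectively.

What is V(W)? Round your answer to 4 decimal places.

E[W] = (-5)(0.28) + (-4)(0.2) + (2)(0.36) + (4)(0.16) = -0.84
E[W²] = (-5)²(0.28) + (-4)²(0.2) + (2)²(0.36) + (4)²(0.16) = 14.2
V(W) = E[W²] − (E[W])² = 14.2 − (-0.84)² = 13.4944

13.4944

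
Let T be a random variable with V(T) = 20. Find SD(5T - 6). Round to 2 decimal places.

V(5T - 6) = (5)²·20 = 500
SD(5T - 6) = √500 ≈ 22.36

22.36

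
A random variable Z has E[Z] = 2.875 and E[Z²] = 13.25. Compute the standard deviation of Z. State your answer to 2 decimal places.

Var(Z) = 13.25 − (2.875)² = 4.984375
SD(Z) = √4.984375 ≈ 2.23

2.23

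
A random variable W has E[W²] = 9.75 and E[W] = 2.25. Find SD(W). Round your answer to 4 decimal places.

V(W) = 9.75 − (2.25)² = 4.6875
SD(W) = √4.6875 ≈ 2.1651

2.1651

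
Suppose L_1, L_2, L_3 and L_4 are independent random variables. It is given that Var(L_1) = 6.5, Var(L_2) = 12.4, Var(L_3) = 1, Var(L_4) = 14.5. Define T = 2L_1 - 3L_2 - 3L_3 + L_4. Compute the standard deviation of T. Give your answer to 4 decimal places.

12.6925

By independence, Var(T) = (2)²Var(L_1) + (-3)²Var(L_2) + (-3)²Var(L_3) + (1)²Var(L_4)
= (2)²·6.5 + (-3)²·12.4 + (-3)²·1 + (1)²·14.5 = 161.1
σ(T) = √161.1 ≈ 12.6925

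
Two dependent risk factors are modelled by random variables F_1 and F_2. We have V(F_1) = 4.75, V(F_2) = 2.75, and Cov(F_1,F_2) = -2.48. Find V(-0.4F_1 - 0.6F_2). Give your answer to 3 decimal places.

0.560

V(-0.4F_1 - 0.6F_2) = (-0.4)²·V(F_1) + (-0.6)²·V(F_2) + 2·(-0.4)·(-0.6)·Cov(F_1,F_2)
= 0.16·4.75 + 0.36·2.75 + 0.48·-2.48 = 0.5596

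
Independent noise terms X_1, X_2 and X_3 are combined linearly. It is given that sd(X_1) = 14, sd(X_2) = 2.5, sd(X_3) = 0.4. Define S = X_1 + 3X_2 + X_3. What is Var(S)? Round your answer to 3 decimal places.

252.410

Var(X_1) = 196, Var(X_2) = 6.25, Var(X_3) = 0.16
By independence, Var(S) = (1)²Var(X_1) + (3)²Var(X_2) + (1)²Var(X_3)
= (1)²·196 + (3)²·6.25 + (1)²·0.16 = 252.41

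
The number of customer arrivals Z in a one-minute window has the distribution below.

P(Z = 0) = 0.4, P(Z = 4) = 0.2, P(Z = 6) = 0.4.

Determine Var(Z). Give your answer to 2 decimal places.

7.36

E[Z] = (0)(0.4) + (4)(0.2) + (6)(0.4) = 3.2
E[Z²] = (0)²(0.4) + (4)²(0.2) + (6)²(0.4) = 17.6
Var(Z) = E[Z²] − (E[Z])² = 17.6 − (3.2)² = 7.36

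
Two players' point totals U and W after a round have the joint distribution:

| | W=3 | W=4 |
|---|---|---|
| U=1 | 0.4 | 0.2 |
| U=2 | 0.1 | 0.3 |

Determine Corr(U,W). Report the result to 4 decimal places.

0.4082

E[U] = 1.4,  E[W] = 3.5
E[UW] = 5
Cov(U,W) = E[UW] − E[U]E[W] = 5 − (1.4)(3.5) = 0.1
V(U) = 0.24,  V(W) = 0.25
ρ = 0.1 / √(0.24·0.25) ≈ 0.4082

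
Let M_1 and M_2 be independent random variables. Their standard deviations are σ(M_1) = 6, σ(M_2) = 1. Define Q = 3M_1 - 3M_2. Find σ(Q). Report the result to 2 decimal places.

var(M_1) = 36, var(M_2) = 1
By independence, var(Q) = (3)²var(M_1) + (-3)²var(M_2)
= (3)²·36 + (-3)²·1 = 333
σ(Q) = √333 ≈ 18.25

18.25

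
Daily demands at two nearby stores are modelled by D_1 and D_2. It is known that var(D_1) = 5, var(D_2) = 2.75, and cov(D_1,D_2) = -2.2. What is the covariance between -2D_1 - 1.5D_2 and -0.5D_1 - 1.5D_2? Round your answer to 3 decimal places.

cov(-2D_1 - 1.5D_2, -0.5D_1 - 1.5D_2) = (-2)(-0.5)var(D_1) + (-1.5)(-1.5)var(D_2) + [(-2)(-1.5) + (-1.5)(-0.5)]cov(D_1,D_2)
= 1·5 + 2.25·2.75 + 3.75·-2.2 = 2.9375

2.938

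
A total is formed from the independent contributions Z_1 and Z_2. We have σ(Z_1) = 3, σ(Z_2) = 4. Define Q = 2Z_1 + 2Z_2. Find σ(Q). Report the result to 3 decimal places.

V(Z_1) = 9, V(Z_2) = 16
By independence, V(Q) = (2)²V(Z_1) + (2)²V(Z_2)
= (2)²·9 + (2)²·16 = 100
σ(Q) = √100 ≈ 10.000

10.000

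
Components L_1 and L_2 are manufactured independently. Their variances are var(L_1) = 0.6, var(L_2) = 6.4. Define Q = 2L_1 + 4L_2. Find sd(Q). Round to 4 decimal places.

By independence, var(Q) = (2)²var(L_1) + (4)²var(L_2)
= (2)²·0.6 + (4)²·6.4 = 104.8
sd(Q) = √104.8 ≈ 10.2372

10.2372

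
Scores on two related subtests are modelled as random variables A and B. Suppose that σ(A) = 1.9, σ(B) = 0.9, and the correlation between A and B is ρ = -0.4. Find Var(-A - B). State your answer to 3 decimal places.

3.052

Var(A) = (1.9)² = 3.61;  Var(B) = (0.9)² = 0.81
Cov(A,B) = ρ·σ(A)·σ(B) = -0.4·1.9·0.9 = -0.684
Var(-A - B) = (-1)²·Var(A) + (-1)²·Var(B) + 2·(-1)·(-1)·Cov(A,B)
= 1·3.61 + 1·0.81 + 2·-0.684 = 3.052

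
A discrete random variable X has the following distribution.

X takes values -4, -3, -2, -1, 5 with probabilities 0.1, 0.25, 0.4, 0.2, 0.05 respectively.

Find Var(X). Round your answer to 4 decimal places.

E[X] = (-4)(0.1) + (-3)(0.25) + (-2)(0.4) + (-1)(0.2) + (5)(0.05) = -1.9
E[X²] = (-4)²(0.1) + (-3)²(0.25) + (-2)²(0.4) + (-1)²(0.2) + (5)²(0.05) = 6.9
Var(X) = E[X²] − (E[X])² = 6.9 − (-1.9)² = 3.29

3.2900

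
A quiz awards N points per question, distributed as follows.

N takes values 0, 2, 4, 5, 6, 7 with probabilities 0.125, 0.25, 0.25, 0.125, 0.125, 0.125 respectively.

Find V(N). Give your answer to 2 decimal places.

E[N] = (0)(0.125) + (2)(0.25) + (4)(0.25) + (5)(0.125) + (6)(0.125) + (7)(0.125) = 3.75
E[N²] = (0)²(0.125) + (2)²(0.25) + (4)²(0.25) + (5)²(0.125) + (6)²(0.125) + (7)²(0.125) = 18.75
V(N) = E[N²] − (E[N])² = 18.75 − (3.75)² = 4.6875

4.69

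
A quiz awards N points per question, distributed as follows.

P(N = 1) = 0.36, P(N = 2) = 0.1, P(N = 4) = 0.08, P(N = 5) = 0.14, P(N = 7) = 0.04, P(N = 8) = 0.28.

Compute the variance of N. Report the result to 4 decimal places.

8.6100

E[N] = (1)(0.36) + (2)(0.1) + (4)(0.08) + (5)(0.14) + (7)(0.04) + (8)(0.28) = 4.1
E[N²] = (1)²(0.36) + (2)²(0.1) + (4)²(0.08) + (5)²(0.14) + (7)²(0.04) + (8)²(0.28) = 25.42
V(N) = E[N²] − (E[N])² = 25.42 − (4.1)² = 8.61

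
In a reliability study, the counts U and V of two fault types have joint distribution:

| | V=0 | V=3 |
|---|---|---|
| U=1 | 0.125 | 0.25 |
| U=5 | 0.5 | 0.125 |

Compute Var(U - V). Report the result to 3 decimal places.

E[U] = 3.5,  E[V] = 1.125,  E[UV] = 2.625
Var(U) = 16 − (3.5)² = 3.75;  Var(V) = 3.375 − (1.125)² = 2.109375
Cov(U,V) = 2.625 − (3.5)(1.125) = -1.3125
Var(U - V) = (1)²·3.75 + (-1)²·2.109375 + 2·(1)·(-1)·-1.3125 = 8.484375

8.484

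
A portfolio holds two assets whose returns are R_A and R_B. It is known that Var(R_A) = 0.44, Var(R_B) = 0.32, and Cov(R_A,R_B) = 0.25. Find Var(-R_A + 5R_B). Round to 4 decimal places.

5.9400

Var(-R_A + 5R_B) = (-1)²·Var(R_A) + (5)²·Var(R_B) + 2·(-1)·(5)·Cov(R_A,R_B)
= 1·0.44 + 25·0.32 + -10·0.25 = 5.94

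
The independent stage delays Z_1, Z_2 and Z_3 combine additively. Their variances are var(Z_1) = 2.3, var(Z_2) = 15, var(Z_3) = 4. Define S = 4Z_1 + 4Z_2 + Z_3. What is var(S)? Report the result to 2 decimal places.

280.80

By independence, var(S) = (4)²var(Z_1) + (4)²var(Z_2) + (1)²var(Z_3)
= (4)²·2.3 + (4)²·15 + (1)²·4 = 280.8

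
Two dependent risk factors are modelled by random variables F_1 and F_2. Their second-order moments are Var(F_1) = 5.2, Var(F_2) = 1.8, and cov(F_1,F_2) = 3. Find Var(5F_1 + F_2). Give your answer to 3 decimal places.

Var(5F_1 + F_2) = (5)²·Var(F_1) + (1)²·Var(F_2) + 2·(5)·(1)·cov(F_1,F_2)
= 25·5.2 + 1·1.8 + 10·3 = 161.8

161.800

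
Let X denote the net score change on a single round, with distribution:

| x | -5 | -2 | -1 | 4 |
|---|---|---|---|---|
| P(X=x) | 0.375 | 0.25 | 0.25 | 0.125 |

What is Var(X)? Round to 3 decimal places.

E[X] = (-5)(0.375) + (-2)(0.25) + (-1)(0.25) + (4)(0.125) = -2.125
E[X²] = (-5)²(0.375) + (-2)²(0.25) + (-1)²(0.25) + (4)²(0.125) = 12.625
Var(X) = E[X²] − (E[X])² = 12.625 − (-2.125)² = 8.109375

8.109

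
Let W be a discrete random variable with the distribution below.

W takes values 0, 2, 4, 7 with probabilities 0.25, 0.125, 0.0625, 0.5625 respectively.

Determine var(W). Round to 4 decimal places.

9.3711

E[W] = (0)(0.25) + (2)(0.125) + (4)(0.0625) + (7)(0.5625) = 4.4375
E[W²] = (0)²(0.25) + (2)²(0.125) + (4)²(0.0625) + (7)²(0.5625) = 29.0625
var(W) = E[W²] − (E[W])² = 29.0625 − (4.4375)² = 9.37109375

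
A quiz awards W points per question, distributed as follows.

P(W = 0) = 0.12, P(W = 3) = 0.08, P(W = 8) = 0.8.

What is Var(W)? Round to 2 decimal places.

7.83

E[W] = (0)(0.12) + (3)(0.08) + (8)(0.8) = 6.64
E[W²] = (0)²(0.12) + (3)²(0.08) + (8)²(0.8) = 51.92
Var(W) = E[W²] − (E[W])² = 51.92 − (6.64)² = 7.8304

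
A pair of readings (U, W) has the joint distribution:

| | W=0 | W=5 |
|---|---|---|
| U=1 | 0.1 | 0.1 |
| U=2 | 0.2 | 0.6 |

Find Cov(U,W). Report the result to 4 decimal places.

E[U] = 1.8,  E[W] = 3.5
E[UW] = 6.5
Cov(U,W) = E[UW] − E[U]E[W] = 6.5 − (1.8)(3.5) = 0.2

0.2000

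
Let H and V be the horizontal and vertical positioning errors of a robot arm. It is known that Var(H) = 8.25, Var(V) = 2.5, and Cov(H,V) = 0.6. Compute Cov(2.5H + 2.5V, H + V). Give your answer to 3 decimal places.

29.875

Cov(2.5H + 2.5V, H + V) = (2.5)(1)Var(H) + (2.5)(1)Var(V) + [(2.5)(1) + (2.5)(1)]Cov(H,V)
= 2.5·8.25 + 2.5·2.5 + 5·0.6 = 29.875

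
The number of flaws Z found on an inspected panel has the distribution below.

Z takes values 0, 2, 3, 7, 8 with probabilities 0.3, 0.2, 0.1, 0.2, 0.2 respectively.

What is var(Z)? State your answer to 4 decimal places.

E[Z] = (0)(0.3) + (2)(0.2) + (3)(0.1) + (7)(0.2) + (8)(0.2) = 3.7
E[Z²] = (0)²(0.3) + (2)²(0.2) + (3)²(0.1) + (7)²(0.2) + (8)²(0.2) = 24.3
var(Z) = E[Z²] − (E[Z])² = 24.3 − (3.7)² = 10.61

10.6100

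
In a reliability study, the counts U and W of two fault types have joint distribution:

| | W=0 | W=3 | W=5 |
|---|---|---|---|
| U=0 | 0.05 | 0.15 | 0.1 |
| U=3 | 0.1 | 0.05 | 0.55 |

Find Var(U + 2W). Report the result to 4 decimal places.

E[U] = 2.1,  E[W] = 3.85,  E[UW] = 8.7
Var(U) = 6.3 − (2.1)² = 1.89;  Var(W) = 18.05 − (3.85)² = 3.2275
cov(U,W) = 8.7 − (2.1)(3.85) = 0.615
Var(U + 2W) = (1)²·1.89 + (2)²·3.2275 + 2·(1)·(2)·0.615 = 17.26

17.2600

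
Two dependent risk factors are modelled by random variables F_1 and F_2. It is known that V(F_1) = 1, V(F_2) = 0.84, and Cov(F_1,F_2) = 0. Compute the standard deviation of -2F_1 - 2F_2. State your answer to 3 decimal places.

2.713

V(-2F_1 - 2F_2) = (-2)²·V(F_1) + (-2)²·V(F_2) + 2·(-2)·(-2)·Cov(F_1,F_2)
= 4·1 + 4·0.84 + 8·0 = 7.36
σ(-2F_1 - 2F_2) = √7.36 ≈ 2.713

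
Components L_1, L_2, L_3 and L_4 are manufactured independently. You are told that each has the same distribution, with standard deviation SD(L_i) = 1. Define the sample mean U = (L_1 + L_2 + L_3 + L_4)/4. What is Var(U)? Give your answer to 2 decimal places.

Var(L_i) = (1)² = 1
By independence, Var(U) = (0.25)²Var(L_1) + (0.25)²Var(L_2) + (0.25)²Var(L_3) + (0.25)²Var(L_4)
= (0.25)²·1 + (0.25)²·1 + (0.25)²·1 + (0.25)²·1 = 0.25

0.25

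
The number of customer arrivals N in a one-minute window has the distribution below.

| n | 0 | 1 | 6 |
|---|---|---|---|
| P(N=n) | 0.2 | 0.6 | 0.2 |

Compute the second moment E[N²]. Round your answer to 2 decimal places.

E[N²] = (0)²(0.2) + (1)²(0.6) + (6)²(0.2) = 7.8

7.80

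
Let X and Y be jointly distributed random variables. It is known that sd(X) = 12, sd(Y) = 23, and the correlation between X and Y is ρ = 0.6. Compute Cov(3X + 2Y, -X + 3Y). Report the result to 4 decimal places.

V(X) = (12)² = 144;  V(Y) = (23)² = 529
Cov(X,Y) = ρ·sd(X)·sd(Y) = 0.6·12·23 = 165.6
Cov(3X + 2Y, -X + 3Y) = (3)(-1)V(X) + (2)(3)V(Y) + [(3)(3) + (2)(-1)]Cov(X,Y)
= -3·144 + 6·529 + 7·165.6 = 3901.2

3901.2000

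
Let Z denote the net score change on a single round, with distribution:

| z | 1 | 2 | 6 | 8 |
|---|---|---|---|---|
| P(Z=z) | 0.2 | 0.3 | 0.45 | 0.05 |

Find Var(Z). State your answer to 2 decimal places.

E[Z] = (1)(0.2) + (2)(0.3) + (6)(0.45) + (8)(0.05) = 3.9
E[Z²] = (1)²(0.2) + (2)²(0.3) + (6)²(0.45) + (8)²(0.05) = 20.8
Var(Z) = E[Z²] − (E[Z])² = 20.8 − (3.9)² = 5.59

5.59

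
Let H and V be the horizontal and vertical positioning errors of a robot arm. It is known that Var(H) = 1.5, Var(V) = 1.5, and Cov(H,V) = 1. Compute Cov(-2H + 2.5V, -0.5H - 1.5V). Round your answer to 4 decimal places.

-2.3750

Cov(-2H + 2.5V, -0.5H - 1.5V) = (-2)(-0.5)Var(H) + (2.5)(-1.5)Var(V) + [(-2)(-1.5) + (2.5)(-0.5)]Cov(H,V)
= 1·1.5 + -3.75·1.5 + 1.75·1 = -2.375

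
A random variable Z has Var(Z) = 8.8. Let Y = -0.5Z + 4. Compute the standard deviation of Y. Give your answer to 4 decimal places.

Var(-0.5Z + 4) = (-0.5)²·8.8 = 2.2
SD(Y) = √2.2 ≈ 1.4832

1.4832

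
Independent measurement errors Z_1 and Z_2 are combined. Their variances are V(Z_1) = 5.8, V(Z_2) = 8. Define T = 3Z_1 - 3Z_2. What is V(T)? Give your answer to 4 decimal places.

By independence, V(T) = (3)²V(Z_1) + (-3)²V(Z_2)
= (3)²·5.8 + (-3)²·8 = 124.2

124.2000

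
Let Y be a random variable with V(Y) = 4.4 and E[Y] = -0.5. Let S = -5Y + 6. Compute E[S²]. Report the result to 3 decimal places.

182.250

E[-5Y + 6] = -5·-0.5 + 6 = 8.5
V(-5Y + 6) = (-5)²·4.4 = 110
E[S²] = V(S) + (E[S])² = 110 + (8.5)² = 182.25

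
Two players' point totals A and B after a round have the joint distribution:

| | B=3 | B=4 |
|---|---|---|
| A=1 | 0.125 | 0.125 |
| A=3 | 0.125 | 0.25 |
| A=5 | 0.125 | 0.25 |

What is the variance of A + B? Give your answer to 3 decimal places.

2.859

E[A] = 3.25,  E[B] = 3.625,  E[AB] = 11.875
Var(A) = 13 − (3.25)² = 2.4375;  Var(B) = 13.375 − (3.625)² = 0.234375
cov(A,B) = 11.875 − (3.25)(3.625) = 0.09375
Var(A + B) = (1)²·2.4375 + (1)²·0.234375 + 2·(1)·(1)·0.09375 = 2.859375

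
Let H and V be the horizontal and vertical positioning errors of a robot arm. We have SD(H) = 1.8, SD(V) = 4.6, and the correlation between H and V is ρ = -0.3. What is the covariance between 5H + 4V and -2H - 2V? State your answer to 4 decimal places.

-156.9680

var(H) = (1.8)² = 3.24;  var(V) = (4.6)² = 21.16
Cov(H,V) = ρ·SD(H)·SD(V) = -0.3·1.8·4.6 = -2.484
Cov(5H + 4V, -2H - 2V) = (5)(-2)var(H) + (4)(-2)var(V) + [(5)(-2) + (4)(-2)]Cov(H,V)
= -10·3.24 + -8·21.16 + -18·-2.484 = -156.968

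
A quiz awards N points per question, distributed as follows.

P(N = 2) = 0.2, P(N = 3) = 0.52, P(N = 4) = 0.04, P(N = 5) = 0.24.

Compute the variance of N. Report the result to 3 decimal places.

E[N] = (2)(0.2) + (3)(0.52) + (4)(0.04) + (5)(0.24) = 3.32
E[N²] = (2)²(0.2) + (3)²(0.52) + (4)²(0.04) + (5)²(0.24) = 12.12
V(N) = E[N²] − (E[N])² = 12.12 − (3.32)² = 1.0976

1.098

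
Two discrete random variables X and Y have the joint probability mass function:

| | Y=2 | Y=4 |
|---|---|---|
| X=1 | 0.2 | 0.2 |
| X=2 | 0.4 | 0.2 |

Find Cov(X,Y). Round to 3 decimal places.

-0.080

E[X] = 1.6,  E[Y] = 2.8
E[XY] = 4.4
Cov(X,Y) = E[XY] − E[X]E[Y] = 4.4 − (1.6)(2.8) = -0.08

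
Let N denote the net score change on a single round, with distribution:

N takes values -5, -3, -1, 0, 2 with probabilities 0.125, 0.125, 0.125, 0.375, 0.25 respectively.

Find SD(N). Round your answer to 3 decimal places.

2.233

E[N] = (-5)(0.125) + (-3)(0.125) + (-1)(0.125) + (0)(0.375) + (2)(0.25) = -0.625
E[N²] = (-5)²(0.125) + (-3)²(0.125) + (-1)²(0.125) + (0)²(0.375) + (2)²(0.25) = 5.375
Var(N) = E[N²] − (E[N])² = 5.375 − (-0.625)² = 4.984375
SD(N) = √4.984375 ≈ 2.233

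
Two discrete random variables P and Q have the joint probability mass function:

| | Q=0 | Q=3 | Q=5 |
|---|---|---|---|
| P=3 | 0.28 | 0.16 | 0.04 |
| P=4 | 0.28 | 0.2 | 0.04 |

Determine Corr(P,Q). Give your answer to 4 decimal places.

0.0348

E[P] = 3.52,  E[Q] = 1.48
E[PQ] = 5.24
Cov(P,Q) = E[PQ] − E[P]E[Q] = 5.24 − (3.52)(1.48) = 0.0304
V(P) = 0.2496,  V(Q) = 3.0496
ρ = 0.0304 / √(0.2496·3.0496) ≈ 0.0348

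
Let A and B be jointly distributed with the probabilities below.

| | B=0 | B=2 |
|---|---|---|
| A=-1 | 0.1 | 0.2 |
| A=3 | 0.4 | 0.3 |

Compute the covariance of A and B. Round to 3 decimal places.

-0.400

E[A] = 1.8,  E[B] = 1
E[AB] = 1.4
cov(A,B) = E[AB] − E[A]E[B] = 1.4 − (1.8)(1) = -0.4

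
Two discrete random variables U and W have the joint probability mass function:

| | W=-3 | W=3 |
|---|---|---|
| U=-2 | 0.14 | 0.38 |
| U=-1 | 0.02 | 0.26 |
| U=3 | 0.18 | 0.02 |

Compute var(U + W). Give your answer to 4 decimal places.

E[U] = -0.72,  E[W] = 0.96,  E[UW] = -3.6
var(U) = 4.16 − (-0.72)² = 3.6416;  var(W) = 9 − (0.96)² = 8.0784
Cov(U,W) = -3.6 − (-0.72)(0.96) = -2.9088
var(U + W) = (1)²·3.6416 + (1)²·8.0784 + 2·(1)·(1)·-2.9088 = 5.9024

5.9024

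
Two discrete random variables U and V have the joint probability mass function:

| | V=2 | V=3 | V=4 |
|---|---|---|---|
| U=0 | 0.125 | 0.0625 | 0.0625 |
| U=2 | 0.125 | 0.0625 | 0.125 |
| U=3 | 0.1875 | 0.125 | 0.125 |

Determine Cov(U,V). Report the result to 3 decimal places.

E[U] = 1.9375,  E[V] = 2.875
E[UV] = 5.625
Cov(U,V) = E[UV] − E[U]E[V] = 5.625 − (1.9375)(2.875) = 0.0546875

0.055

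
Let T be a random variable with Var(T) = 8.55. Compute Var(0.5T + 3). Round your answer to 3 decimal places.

2.138

Var(0.5T + 3) = (0.5)²·Var(T) = 0.25·8.55 = 2.1375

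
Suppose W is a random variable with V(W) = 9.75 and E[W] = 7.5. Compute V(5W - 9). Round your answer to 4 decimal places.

243.7500

V(5W - 9) = (5)²·V(W) = 25·9.75 = 243.75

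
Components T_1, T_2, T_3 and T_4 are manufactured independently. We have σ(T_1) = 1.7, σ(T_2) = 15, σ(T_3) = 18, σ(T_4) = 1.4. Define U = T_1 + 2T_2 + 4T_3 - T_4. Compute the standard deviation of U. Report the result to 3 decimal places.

78.031

Var(T_1) = 2.89, Var(T_2) = 225, Var(T_3) = 324, Var(T_4) = 1.96
By independence, Var(U) = (1)²Var(T_1) + (2)²Var(T_2) + (4)²Var(T_3) + (-1)²Var(T_4)
= (1)²·2.89 + (2)²·225 + (4)²·324 + (-1)²·1.96 = 6088.85
σ(U) = √6088.85 ≈ 78.031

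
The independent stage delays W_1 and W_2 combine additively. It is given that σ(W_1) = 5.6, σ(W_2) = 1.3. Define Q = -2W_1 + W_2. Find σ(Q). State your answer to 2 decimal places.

Var(W_1) = 31.36, Var(W_2) = 1.69
By independence, Var(Q) = (-2)²Var(W_1) + (1)²Var(W_2)
= (-2)²·31.36 + (1)²·1.69 = 127.13
σ(Q) = √127.13 ≈ 11.28

11.28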